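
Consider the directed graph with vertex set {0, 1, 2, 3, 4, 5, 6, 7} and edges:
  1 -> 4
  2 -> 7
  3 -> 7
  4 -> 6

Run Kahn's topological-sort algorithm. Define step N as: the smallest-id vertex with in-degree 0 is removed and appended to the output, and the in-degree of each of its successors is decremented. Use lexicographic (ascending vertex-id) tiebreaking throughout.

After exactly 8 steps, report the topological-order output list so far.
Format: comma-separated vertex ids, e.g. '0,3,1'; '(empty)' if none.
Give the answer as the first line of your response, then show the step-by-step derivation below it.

0,1,2,3,4,5,6,7

step 1: output 0; order=[0]; indeg=(0,0,0,0,1,0,1,2)
step 2: output 1; order=[0,1]; indeg=(0,0,0,0,0,0,1,2)
step 3: output 2; order=[0,1,2]; indeg=(0,0,0,0,0,0,1,1)
step 4: output 3; order=[0,1,2,3]; indeg=(0,0,0,0,0,0,1,0)
step 5: output 4; order=[0,1,2,3,4]; indeg=(0,0,0,0,0,0,0,0)
step 6: output 5; order=[0,1,2,3,4,5]; indeg=(0,0,0,0,0,0,0,0)
step 7: output 6; order=[0,1,2,3,4,5,6]; indeg=(0,0,0,0,0,0,0,0)
step 8: output 7; order=[0,1,2,3,4,5,6,7]; indeg=(0,0,0,0,0,0,0,0)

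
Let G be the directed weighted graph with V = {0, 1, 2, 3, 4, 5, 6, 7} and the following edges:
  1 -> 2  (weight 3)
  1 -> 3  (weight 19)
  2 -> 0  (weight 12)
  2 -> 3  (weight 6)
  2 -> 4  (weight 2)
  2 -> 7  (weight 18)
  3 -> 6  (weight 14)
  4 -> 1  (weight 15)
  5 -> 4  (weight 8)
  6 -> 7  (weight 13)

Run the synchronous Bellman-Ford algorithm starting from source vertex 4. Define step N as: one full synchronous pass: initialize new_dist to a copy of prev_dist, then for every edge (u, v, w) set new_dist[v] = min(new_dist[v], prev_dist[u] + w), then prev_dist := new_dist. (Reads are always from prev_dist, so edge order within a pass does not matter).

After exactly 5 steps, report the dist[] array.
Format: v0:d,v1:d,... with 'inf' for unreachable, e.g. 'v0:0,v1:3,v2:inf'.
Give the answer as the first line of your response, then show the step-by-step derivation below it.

v0:30,v1:15,v2:18,v3:24,v4:0,v5:inf,v6:38,v7:36

step 1: dist = v0:inf,v1:15,v2:inf,v3:inf,v4:0,v5:inf,v6:inf,v7:inf
step 2: dist = v0:inf,v1:15,v2:18,v3:34,v4:0,v5:inf,v6:inf,v7:inf
step 3: dist = v0:30,v1:15,v2:18,v3:24,v4:0,v5:inf,v6:48,v7:36
step 4: dist = v0:30,v1:15,v2:18,v3:24,v4:0,v5:inf,v6:38,v7:36
step 5: dist = v0:30,v1:15,v2:18,v3:24,v4:0,v5:inf,v6:38,v7:36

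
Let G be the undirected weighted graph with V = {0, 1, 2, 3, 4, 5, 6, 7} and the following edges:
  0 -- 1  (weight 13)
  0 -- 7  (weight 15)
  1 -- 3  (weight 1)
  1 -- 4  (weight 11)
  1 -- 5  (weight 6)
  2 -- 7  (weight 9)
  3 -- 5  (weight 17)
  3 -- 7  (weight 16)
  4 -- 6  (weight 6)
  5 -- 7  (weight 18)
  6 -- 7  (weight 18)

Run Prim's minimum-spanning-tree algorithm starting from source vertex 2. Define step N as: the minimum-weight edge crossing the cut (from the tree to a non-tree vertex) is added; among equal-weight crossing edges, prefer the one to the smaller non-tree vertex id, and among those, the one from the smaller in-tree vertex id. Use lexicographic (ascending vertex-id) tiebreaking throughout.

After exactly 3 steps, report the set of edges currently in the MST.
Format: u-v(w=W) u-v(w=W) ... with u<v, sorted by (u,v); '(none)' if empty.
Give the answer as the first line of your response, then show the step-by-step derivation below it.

0-1(w=13) 0-7(w=15) 2-7(w=9)

step 1: add edge 2-7 (w=9); MST = {2-7(w=9)}
step 2: add edge 0-7 (w=15); MST = {0-7(w=15) 2-7(w=9)}
step 3: add edge 0-1 (w=13); MST = {0-1(w=13) 0-7(w=15) 2-7(w=9)}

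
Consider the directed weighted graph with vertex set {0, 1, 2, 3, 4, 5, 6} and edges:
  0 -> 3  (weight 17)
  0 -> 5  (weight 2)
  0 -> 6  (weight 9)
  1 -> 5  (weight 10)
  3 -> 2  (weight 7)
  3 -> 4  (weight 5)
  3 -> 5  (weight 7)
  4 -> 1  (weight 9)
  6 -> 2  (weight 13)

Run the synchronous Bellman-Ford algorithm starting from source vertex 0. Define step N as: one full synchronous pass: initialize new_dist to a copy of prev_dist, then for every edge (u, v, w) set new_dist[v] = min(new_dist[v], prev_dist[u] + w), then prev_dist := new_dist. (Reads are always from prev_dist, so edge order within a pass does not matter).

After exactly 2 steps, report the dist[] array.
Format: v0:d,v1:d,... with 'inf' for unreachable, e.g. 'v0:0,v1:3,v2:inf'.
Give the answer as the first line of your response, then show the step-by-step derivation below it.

v0:0,v1:inf,v2:22,v3:17,v4:22,v5:2,v6:9

step 1: dist = v0:0,v1:inf,v2:inf,v3:17,v4:inf,v5:2,v6:9
step 2: dist = v0:0,v1:inf,v2:22,v3:17,v4:22,v5:2,v6:9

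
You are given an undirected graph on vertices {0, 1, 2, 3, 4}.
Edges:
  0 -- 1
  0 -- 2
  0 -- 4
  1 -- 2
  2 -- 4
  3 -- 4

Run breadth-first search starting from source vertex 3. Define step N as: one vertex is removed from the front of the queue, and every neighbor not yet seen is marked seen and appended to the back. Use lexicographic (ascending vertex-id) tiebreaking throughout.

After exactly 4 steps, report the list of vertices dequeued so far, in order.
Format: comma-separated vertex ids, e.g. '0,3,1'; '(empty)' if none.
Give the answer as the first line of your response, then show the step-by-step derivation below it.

3,4,0,2

step 1: dequeue 3; queue=[4]; order=3
step 2: dequeue 4; queue=[0,2]; order=3,4
step 3: dequeue 0; queue=[2,1]; order=3,4,0
step 4: dequeue 2; queue=[1]; order=3,4,0,2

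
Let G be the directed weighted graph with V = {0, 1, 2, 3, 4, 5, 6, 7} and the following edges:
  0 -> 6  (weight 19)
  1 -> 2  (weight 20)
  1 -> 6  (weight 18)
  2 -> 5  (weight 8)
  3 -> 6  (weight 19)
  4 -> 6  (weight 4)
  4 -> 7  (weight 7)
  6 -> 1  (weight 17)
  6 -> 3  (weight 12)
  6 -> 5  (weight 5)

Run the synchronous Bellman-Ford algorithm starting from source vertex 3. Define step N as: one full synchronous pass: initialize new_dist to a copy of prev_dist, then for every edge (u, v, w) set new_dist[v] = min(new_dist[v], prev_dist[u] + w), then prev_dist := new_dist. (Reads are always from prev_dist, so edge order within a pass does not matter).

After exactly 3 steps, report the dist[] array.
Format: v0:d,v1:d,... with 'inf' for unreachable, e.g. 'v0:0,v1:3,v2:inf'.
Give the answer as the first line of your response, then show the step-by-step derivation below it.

v0:inf,v1:36,v2:56,v3:0,v4:inf,v5:24,v6:19,v7:inf

step 1: dist = v0:inf,v1:inf,v2:inf,v3:0,v4:inf,v5:inf,v6:19,v7:inf
step 2: dist = v0:inf,v1:36,v2:inf,v3:0,v4:inf,v5:24,v6:19,v7:inf
step 3: dist = v0:inf,v1:36,v2:56,v3:0,v4:inf,v5:24,v6:19,v7:inf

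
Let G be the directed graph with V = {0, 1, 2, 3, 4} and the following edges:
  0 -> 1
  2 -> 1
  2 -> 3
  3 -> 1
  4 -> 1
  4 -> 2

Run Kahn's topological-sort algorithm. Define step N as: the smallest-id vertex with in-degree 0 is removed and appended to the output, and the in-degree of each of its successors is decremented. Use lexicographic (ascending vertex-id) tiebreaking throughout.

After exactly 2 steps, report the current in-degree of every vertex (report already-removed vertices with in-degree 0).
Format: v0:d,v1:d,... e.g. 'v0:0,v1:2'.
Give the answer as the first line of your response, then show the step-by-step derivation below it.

v0:0,v1:2,v2:0,v3:1,v4:0

step 1: output 0; order=[0]; indeg=(0,3,1,1,0)
step 2: output 4; order=[0,4]; indeg=(0,2,0,1,0)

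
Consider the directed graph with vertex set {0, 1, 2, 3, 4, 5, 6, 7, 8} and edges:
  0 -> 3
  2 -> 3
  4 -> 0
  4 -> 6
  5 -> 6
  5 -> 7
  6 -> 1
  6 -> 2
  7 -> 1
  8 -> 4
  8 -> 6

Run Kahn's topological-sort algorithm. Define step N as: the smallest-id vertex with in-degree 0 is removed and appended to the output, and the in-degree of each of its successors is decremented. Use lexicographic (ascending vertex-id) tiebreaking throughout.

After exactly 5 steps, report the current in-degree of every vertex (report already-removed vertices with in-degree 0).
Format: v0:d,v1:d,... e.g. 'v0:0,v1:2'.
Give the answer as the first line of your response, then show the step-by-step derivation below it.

v0:0,v1:1,v2:1,v3:1,v4:0,v5:0,v6:0,v7:0,v8:0

step 1: output 5; order=[5]; indeg=(1,2,1,2,1,0,2,0,0)
step 2: output 7; order=[5,7]; indeg=(1,1,1,2,1,0,2,0,0)
step 3: output 8; order=[5,7,8]; indeg=(1,1,1,2,0,0,1,0,0)
step 4: output 4; order=[5,7,8,4]; indeg=(0,1,1,2,0,0,0,0,0)
step 5: output 0; order=[5,7,8,4,0]; indeg=(0,1,1,1,0,0,0,0,0)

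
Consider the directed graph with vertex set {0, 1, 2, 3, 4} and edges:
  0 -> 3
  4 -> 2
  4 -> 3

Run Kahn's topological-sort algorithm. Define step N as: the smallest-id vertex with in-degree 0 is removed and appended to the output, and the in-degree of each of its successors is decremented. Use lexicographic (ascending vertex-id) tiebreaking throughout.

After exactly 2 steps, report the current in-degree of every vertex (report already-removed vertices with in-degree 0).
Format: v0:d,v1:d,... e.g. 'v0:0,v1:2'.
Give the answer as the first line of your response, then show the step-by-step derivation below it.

v0:0,v1:0,v2:1,v3:1,v4:0

step 1: output 0; order=[0]; indeg=(0,0,1,1,0)
step 2: output 1; order=[0,1]; indeg=(0,0,1,1,0)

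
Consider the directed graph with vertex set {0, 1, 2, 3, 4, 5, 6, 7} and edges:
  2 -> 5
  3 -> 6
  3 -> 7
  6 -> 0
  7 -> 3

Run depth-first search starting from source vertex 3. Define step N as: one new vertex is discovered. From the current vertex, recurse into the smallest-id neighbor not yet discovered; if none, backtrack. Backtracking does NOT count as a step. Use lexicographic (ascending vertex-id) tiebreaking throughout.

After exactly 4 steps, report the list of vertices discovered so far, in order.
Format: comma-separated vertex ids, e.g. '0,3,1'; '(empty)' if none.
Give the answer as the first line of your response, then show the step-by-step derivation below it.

3,6,0,7

step 1: discover 3; path=3; order=3
step 2: discover 6; path=3>6; order=3,6
step 3: discover 0; path=3>6>0; order=3,6,0
step 4: discover 7; path=3>7; order=3,6,0,7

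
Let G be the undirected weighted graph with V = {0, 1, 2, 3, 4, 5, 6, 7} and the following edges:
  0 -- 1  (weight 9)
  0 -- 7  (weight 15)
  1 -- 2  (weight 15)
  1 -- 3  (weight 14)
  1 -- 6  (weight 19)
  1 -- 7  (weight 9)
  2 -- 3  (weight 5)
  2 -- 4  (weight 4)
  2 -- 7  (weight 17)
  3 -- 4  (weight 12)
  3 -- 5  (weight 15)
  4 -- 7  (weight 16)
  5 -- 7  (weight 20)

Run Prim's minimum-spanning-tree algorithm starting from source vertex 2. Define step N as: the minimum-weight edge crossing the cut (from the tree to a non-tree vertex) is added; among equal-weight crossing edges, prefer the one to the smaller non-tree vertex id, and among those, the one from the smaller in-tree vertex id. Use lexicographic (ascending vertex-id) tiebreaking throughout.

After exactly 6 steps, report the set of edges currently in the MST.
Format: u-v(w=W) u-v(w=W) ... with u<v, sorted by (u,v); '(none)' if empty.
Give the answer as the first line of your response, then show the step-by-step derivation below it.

0-1(w=9) 1-3(w=14) 1-7(w=9) 2-3(w=5) 2-4(w=4) 3-5(w=15)

step 1: add edge 2-4 (w=4); MST = {2-4(w=4)}
step 2: add edge 2-3 (w=5); MST = {2-3(w=5) 2-4(w=4)}
step 3: add edge 1-3 (w=14); MST = {1-3(w=14) 2-3(w=5) 2-4(w=4)}
step 4: add edge 0-1 (w=9); MST = {0-1(w=9) 1-3(w=14) 2-3(w=5) 2-4(w=4)}
step 5: add edge 1-7 (w=9); MST = {0-1(w=9) 1-3(w=14) 1-7(w=9) 2-3(w=5) 2-4(w=4)}
step 6: add edge 3-5 (w=15); MST = {0-1(w=9) 1-3(w=14) 1-7(w=9) 2-3(w=5) 2-4(w=4) 3-5(w=15)}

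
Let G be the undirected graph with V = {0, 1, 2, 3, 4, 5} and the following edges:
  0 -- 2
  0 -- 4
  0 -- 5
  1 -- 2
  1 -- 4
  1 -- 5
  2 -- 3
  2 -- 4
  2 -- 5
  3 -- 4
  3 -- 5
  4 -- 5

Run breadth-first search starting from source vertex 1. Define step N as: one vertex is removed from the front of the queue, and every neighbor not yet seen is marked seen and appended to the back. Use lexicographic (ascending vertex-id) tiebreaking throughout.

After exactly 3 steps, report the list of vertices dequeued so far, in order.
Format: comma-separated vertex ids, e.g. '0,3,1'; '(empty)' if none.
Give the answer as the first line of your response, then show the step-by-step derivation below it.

1,2,4

step 1: dequeue 1; queue=[2,4,5]; order=1
step 2: dequeue 2; queue=[4,5,0,3]; order=1,2
step 3: dequeue 4; queue=[5,0,3]; order=1,2,4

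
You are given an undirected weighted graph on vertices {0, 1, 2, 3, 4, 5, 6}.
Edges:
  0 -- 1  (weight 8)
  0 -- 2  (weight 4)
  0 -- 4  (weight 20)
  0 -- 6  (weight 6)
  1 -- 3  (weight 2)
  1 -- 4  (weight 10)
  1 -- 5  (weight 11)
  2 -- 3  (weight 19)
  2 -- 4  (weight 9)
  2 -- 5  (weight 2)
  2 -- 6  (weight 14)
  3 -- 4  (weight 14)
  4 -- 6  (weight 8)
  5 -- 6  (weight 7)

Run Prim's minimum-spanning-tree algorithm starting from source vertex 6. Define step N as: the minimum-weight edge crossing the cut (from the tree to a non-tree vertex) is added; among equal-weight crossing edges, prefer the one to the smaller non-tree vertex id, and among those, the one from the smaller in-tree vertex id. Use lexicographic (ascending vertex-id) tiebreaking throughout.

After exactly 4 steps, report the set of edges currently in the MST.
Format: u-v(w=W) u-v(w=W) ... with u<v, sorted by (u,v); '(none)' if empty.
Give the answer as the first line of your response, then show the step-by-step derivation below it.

0-1(w=8) 0-2(w=4) 0-6(w=6) 2-5(w=2)

step 1: add edge 0-6 (w=6); MST = {0-6(w=6)}
step 2: add edge 0-2 (w=4); MST = {0-2(w=4) 0-6(w=6)}
step 3: add edge 2-5 (w=2); MST = {0-2(w=4) 0-6(w=6) 2-5(w=2)}
step 4: add edge 0-1 (w=8); MST = {0-1(w=8) 0-2(w=4) 0-6(w=6) 2-5(w=2)}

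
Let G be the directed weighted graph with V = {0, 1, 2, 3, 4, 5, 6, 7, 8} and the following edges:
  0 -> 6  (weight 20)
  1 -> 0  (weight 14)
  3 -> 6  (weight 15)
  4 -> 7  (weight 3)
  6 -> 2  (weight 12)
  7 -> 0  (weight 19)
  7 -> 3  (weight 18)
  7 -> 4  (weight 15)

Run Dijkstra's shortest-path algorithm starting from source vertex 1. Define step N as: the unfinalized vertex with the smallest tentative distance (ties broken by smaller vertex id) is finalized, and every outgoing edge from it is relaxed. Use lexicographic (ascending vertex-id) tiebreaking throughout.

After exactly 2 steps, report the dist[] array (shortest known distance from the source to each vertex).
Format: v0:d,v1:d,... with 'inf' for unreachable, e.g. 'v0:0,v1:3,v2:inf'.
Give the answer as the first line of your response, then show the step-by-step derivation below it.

v0:14,v1:0,v2:inf,v3:inf,v4:inf,v5:inf,v6:34,v7:inf,v8:inf

step 1: dist = v0:14,v1:0,v2:inf,v3:inf,v4:inf,v5:inf,v6:inf,v7:inf,v8:inf
step 2: dist = v0:14,v1:0,v2:inf,v3:inf,v4:inf,v5:inf,v6:34,v7:inf,v8:inf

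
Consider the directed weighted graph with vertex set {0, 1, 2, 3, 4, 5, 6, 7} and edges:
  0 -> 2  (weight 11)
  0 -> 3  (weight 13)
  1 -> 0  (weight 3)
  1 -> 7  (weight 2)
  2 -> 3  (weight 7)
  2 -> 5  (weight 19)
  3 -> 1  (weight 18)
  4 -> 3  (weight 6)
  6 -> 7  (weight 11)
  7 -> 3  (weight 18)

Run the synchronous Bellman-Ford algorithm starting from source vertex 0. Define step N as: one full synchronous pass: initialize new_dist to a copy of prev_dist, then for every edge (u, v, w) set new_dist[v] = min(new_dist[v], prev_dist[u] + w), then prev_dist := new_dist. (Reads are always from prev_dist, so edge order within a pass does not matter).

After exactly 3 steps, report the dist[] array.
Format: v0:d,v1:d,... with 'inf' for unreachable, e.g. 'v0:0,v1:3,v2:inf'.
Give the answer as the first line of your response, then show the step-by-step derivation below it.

v0:0,v1:31,v2:11,v3:13,v4:inf,v5:30,v6:inf,v7:33

step 1: dist = v0:0,v1:inf,v2:11,v3:13,v4:inf,v5:inf,v6:inf,v7:inf
step 2: dist = v0:0,v1:31,v2:11,v3:13,v4:inf,v5:30,v6:inf,v7:inf
step 3: dist = v0:0,v1:31,v2:11,v3:13,v4:inf,v5:30,v6:inf,v7:33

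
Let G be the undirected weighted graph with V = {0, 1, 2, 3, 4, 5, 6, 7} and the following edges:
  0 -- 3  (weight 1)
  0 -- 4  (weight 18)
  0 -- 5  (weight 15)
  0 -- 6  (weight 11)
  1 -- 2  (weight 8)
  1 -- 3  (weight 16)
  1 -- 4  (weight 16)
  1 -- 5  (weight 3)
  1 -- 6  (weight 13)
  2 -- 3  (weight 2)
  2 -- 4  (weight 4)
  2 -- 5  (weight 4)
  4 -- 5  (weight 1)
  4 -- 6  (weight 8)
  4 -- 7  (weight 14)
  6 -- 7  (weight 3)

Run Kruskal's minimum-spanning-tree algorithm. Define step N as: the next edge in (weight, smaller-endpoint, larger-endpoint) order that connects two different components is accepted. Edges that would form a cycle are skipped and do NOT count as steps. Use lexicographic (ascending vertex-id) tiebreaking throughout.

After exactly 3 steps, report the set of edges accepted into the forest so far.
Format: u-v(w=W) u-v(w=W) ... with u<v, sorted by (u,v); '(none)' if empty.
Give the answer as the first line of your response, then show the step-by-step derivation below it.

0-3(w=1) 2-3(w=2) 4-5(w=1)

step 1: add edge 0-3 (w=1); MST = {0-3(w=1)}
step 2: add edge 4-5 (w=1); MST = {0-3(w=1) 4-5(w=1)}
step 3: add edge 2-3 (w=2); MST = {0-3(w=1) 2-3(w=2) 4-5(w=1)}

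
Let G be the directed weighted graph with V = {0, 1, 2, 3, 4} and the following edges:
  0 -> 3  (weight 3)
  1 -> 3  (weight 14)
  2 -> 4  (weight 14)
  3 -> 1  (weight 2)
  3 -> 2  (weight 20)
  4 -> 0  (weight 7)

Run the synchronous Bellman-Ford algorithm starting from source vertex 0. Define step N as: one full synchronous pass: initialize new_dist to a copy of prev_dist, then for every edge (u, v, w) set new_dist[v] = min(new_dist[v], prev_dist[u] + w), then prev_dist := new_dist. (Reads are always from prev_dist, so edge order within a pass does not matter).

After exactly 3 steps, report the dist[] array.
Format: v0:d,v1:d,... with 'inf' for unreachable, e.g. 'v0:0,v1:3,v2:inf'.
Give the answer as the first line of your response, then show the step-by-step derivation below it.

v0:0,v1:5,v2:23,v3:3,v4:37

step 1: dist = v0:0,v1:inf,v2:inf,v3:3,v4:inf
step 2: dist = v0:0,v1:5,v2:23,v3:3,v4:inf
step 3: dist = v0:0,v1:5,v2:23,v3:3,v4:37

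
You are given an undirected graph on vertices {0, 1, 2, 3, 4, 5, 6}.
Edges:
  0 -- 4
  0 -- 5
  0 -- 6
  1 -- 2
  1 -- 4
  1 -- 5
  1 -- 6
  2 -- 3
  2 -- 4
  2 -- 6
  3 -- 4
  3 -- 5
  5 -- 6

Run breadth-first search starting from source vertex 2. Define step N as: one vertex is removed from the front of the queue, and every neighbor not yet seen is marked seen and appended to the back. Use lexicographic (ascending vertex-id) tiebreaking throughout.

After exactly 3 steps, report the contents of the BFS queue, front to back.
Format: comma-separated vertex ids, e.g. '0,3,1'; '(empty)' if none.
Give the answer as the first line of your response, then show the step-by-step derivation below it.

4,6,5

step 1: dequeue 2; queue=[1,3,4,6]; order=2
step 2: dequeue 1; queue=[3,4,6,5]; order=2,1
step 3: dequeue 3; queue=[4,6,5]; order=2,1,3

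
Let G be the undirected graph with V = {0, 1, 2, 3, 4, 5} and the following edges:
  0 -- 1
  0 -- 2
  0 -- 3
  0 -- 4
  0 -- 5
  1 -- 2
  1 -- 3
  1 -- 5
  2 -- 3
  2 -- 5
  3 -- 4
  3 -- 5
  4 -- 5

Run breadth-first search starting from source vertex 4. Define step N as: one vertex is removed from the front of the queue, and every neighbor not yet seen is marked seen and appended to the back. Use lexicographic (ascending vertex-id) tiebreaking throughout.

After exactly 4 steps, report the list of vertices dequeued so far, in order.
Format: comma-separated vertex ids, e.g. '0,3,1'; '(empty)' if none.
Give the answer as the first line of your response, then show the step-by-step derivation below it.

4,0,3,5

step 1: dequeue 4; queue=[0,3,5]; order=4
step 2: dequeue 0; queue=[3,5,1,2]; order=4,0
step 3: dequeue 3; queue=[5,1,2]; order=4,0,3
step 4: dequeue 5; queue=[1,2]; order=4,0,3,5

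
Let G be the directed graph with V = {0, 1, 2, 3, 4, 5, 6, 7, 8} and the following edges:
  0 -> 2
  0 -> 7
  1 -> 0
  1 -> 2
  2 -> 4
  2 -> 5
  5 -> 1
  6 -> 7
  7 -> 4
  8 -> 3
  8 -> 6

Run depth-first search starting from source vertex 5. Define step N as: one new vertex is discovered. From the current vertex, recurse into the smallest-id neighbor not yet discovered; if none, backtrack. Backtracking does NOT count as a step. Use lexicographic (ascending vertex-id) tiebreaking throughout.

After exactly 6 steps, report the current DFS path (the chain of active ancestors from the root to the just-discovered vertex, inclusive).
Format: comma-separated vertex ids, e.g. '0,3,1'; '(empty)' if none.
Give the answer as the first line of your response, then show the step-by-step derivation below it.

5,1,0,7

step 1: discover 5; path=5; order=5
step 2: discover 1; path=5>1; order=5,1
step 3: discover 0; path=5>1>0; order=5,1,0
step 4: discover 2; path=5>1>0>2; order=5,1,0,2
step 5: discover 4; path=5>1>0>2>4; order=5,1,0,2,4
step 6: discover 7; path=5>1>0>7; order=5,1,0,2,4,7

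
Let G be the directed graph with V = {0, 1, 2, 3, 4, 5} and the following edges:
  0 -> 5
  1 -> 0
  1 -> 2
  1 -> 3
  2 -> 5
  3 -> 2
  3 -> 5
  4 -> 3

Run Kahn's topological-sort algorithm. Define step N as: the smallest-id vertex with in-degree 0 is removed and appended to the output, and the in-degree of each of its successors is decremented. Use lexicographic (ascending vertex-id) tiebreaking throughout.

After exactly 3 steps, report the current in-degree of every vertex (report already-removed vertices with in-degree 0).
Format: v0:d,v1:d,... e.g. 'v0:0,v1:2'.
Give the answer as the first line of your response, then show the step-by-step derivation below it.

v0:0,v1:0,v2:1,v3:0,v4:0,v5:2

step 1: output 1; order=[1]; indeg=(0,0,1,1,0,3)
step 2: output 0; order=[1,0]; indeg=(0,0,1,1,0,2)
step 3: output 4; order=[1,0,4]; indeg=(0,0,1,0,0,2)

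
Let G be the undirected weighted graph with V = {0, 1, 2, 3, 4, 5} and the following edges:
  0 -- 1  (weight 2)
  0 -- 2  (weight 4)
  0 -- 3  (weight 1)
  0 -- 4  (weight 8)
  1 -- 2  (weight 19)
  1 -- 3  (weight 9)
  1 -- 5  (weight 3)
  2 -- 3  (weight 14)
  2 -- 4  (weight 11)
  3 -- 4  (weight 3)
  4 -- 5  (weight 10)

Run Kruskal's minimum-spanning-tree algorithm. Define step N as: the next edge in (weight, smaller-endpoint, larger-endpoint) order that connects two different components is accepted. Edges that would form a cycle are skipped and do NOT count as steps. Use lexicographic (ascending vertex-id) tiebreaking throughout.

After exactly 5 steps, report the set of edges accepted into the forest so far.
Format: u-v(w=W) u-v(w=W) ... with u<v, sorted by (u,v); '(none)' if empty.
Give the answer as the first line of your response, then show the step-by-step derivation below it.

0-1(w=2) 0-2(w=4) 0-3(w=1) 1-5(w=3) 3-4(w=3)

step 1: add edge 0-3 (w=1); MST = {0-3(w=1)}
step 2: add edge 0-1 (w=2); MST = {0-1(w=2) 0-3(w=1)}
step 3: add edge 1-5 (w=3); MST = {0-1(w=2) 0-3(w=1) 1-5(w=3)}
step 4: add edge 3-4 (w=3); MST = {0-1(w=2) 0-3(w=1) 1-5(w=3) 3-4(w=3)}
step 5: add edge 0-2 (w=4); MST = {0-1(w=2) 0-2(w=4) 0-3(w=1) 1-5(w=3) 3-4(w=3)}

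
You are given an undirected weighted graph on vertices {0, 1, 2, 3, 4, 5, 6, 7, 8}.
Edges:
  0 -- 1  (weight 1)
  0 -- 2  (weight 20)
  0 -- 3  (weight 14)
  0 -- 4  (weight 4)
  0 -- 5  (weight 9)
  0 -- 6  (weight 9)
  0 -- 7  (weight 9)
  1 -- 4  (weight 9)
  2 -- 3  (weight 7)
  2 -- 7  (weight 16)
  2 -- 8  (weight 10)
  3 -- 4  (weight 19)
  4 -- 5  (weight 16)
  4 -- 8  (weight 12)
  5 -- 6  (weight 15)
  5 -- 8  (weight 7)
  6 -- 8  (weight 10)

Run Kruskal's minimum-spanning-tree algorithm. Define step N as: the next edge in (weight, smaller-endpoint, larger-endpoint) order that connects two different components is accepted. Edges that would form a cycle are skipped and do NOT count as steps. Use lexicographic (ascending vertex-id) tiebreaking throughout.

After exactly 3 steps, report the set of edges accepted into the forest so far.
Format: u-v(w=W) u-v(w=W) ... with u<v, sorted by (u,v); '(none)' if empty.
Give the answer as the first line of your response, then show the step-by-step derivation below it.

0-1(w=1) 0-4(w=4) 2-3(w=7)

step 1: add edge 0-1 (w=1); MST = {0-1(w=1)}
step 2: add edge 0-4 (w=4); MST = {0-1(w=1) 0-4(w=4)}
step 3: add edge 2-3 (w=7); MST = {0-1(w=1) 0-4(w=4) 2-3(w=7)}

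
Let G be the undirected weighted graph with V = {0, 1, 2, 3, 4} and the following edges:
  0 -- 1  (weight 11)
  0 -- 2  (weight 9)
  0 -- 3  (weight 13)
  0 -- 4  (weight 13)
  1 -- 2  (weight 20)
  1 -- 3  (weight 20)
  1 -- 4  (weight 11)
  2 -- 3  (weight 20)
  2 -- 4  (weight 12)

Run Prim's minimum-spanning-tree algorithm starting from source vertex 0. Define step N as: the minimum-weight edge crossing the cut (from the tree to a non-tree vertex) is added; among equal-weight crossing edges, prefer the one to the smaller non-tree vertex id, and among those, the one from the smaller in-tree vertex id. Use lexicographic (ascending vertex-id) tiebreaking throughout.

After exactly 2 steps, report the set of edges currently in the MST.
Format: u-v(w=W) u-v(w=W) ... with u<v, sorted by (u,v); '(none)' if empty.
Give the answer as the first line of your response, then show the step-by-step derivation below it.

0-1(w=11) 0-2(w=9)

step 1: add edge 0-2 (w=9); MST = {0-2(w=9)}
step 2: add edge 0-1 (w=11); MST = {0-1(w=11) 0-2(w=9)}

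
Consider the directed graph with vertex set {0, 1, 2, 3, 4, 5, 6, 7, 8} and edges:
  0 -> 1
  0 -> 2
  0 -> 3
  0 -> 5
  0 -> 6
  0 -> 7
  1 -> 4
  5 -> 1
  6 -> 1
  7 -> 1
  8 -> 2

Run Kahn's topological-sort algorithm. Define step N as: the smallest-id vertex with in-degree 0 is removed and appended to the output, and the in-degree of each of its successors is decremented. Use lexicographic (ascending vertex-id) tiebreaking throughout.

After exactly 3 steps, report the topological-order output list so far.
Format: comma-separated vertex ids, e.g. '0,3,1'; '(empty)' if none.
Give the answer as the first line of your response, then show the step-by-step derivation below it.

0,3,5

step 1: output 0; order=[0]; indeg=(0,3,1,0,1,0,0,0,0)
step 2: output 3; order=[0,3]; indeg=(0,3,1,0,1,0,0,0,0)
step 3: output 5; order=[0,3,5]; indeg=(0,2,1,0,1,0,0,0,0)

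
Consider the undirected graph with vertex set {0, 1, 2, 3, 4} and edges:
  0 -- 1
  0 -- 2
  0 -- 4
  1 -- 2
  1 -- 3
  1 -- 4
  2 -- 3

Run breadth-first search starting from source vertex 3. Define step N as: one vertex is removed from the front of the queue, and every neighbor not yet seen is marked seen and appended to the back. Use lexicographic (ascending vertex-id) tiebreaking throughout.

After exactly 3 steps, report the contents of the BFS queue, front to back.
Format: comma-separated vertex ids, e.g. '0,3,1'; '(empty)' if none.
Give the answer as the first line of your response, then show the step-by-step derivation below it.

0,4

step 1: dequeue 3; queue=[1,2]; order=3
step 2: dequeue 1; queue=[2,0,4]; order=3,1
step 3: dequeue 2; queue=[0,4]; order=3,1,2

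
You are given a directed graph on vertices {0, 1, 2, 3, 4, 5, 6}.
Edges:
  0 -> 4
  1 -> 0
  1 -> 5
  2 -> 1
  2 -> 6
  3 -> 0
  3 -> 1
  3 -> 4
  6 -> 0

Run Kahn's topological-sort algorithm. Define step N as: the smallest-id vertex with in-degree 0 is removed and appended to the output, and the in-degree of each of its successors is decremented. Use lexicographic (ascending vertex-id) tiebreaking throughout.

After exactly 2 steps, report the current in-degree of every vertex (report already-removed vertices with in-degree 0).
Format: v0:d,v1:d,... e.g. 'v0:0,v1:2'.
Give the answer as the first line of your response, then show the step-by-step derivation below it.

v0:2,v1:0,v2:0,v3:0,v4:1,v5:1,v6:0

step 1: output 2; order=[2]; indeg=(3,1,0,0,2,1,0)
step 2: output 3; order=[2,3]; indeg=(2,0,0,0,1,1,0)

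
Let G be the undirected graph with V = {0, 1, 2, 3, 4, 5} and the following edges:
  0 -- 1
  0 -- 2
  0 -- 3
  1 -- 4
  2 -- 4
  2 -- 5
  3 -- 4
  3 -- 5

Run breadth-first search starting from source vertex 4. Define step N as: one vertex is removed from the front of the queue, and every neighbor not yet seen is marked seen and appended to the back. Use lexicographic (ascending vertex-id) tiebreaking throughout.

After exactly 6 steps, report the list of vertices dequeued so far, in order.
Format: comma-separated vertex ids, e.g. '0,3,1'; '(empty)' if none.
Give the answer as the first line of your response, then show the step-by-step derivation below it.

4,1,2,3,0,5

step 1: dequeue 4; queue=[1,2,3]; order=4
step 2: dequeue 1; queue=[2,3,0]; order=4,1
step 3: dequeue 2; queue=[3,0,5]; order=4,1,2
step 4: dequeue 3; queue=[0,5]; order=4,1,2,3
step 5: dequeue 0; queue=[5]; order=4,1,2,3,0
step 6: dequeue 5; queue=[(empty)]; order=4,1,2,3,0,5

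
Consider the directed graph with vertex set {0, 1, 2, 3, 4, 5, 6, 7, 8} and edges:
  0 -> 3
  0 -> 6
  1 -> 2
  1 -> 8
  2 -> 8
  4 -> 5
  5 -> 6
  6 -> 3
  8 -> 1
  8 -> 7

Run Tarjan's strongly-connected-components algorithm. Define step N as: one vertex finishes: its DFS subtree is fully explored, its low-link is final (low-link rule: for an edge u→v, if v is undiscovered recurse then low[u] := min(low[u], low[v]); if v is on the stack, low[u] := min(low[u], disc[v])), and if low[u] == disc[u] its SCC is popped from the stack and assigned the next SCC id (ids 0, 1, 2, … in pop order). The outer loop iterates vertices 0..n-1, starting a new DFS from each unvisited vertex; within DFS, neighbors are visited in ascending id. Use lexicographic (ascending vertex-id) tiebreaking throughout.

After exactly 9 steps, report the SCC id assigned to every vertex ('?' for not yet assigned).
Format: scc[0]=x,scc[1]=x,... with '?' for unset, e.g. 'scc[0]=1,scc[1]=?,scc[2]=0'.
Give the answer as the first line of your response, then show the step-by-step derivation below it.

scc[0]=2,scc[1]=4,scc[2]=4,scc[3]=0,scc[4]=6,scc[5]=5,scc[6]=1,scc[7]=3,scc[8]=4

step 1: low=(low[0]=0,low[1]=?,low[2]=?,low[3]=1,low[4]=?,low[5]=?,low[6]=?,low[7]=?,low[8]=?); scc=(scc[0]=?,scc[1]=?,scc[2]=?,scc[3]=0,scc[4]=?,scc[5]=?,scc[6]=?,scc[7]=?,scc[8]=?)
step 2: low=(low[0]=0,low[1]=?,low[2]=?,low[3]=1,low[4]=?,low[5]=?,low[6]=2,low[7]=?,low[8]=?); scc=(scc[0]=?,scc[1]=?,scc[2]=?,scc[3]=0,scc[4]=?,scc[5]=?,scc[6]=1,scc[7]=?,scc[8]=?)
step 3: low=(low[0]=0,low[1]=?,low[2]=?,low[3]=1,low[4]=?,low[5]=?,low[6]=2,low[7]=?,low[8]=?); scc=(scc[0]=2,scc[1]=?,scc[2]=?,scc[3]=0,scc[4]=?,scc[5]=?,scc[6]=1,scc[7]=?,scc[8]=?)
step 4: low=(low[0]=0,low[1]=3,low[2]=4,low[3]=1,low[4]=?,low[5]=?,low[6]=2,low[7]=6,low[8]=3); scc=(scc[0]=2,scc[1]=?,scc[2]=?,scc[3]=0,scc[4]=?,scc[5]=?,scc[6]=1,scc[7]=3,scc[8]=?)
step 5: low=(low[0]=0,low[1]=3,low[2]=4,low[3]=1,low[4]=?,low[5]=?,low[6]=2,low[7]=6,low[8]=3); scc=(scc[0]=2,scc[1]=?,scc[2]=?,scc[3]=0,scc[4]=?,scc[5]=?,scc[6]=1,scc[7]=3,scc[8]=?)
step 6: low=(low[0]=0,low[1]=3,low[2]=3,low[3]=1,low[4]=?,low[5]=?,low[6]=2,low[7]=6,low[8]=3); scc=(scc[0]=2,scc[1]=?,scc[2]=?,scc[3]=0,scc[4]=?,scc[5]=?,scc[6]=1,scc[7]=3,scc[8]=?)
step 7: low=(low[0]=0,low[1]=3,low[2]=3,low[3]=1,low[4]=?,low[5]=?,low[6]=2,low[7]=6,low[8]=3); scc=(scc[0]=2,scc[1]=4,scc[2]=4,scc[3]=0,scc[4]=?,scc[5]=?,scc[6]=1,scc[7]=3,scc[8]=4)
step 8: low=(low[0]=0,low[1]=3,low[2]=3,low[3]=1,low[4]=7,low[5]=8,low[6]=2,low[7]=6,low[8]=3); scc=(scc[0]=2,scc[1]=4,scc[2]=4,scc[3]=0,scc[4]=?,scc[5]=5,scc[6]=1,scc[7]=3,scc[8]=4)
step 9: low=(low[0]=0,low[1]=3,low[2]=3,low[3]=1,low[4]=7,low[5]=8,low[6]=2,low[7]=6,low[8]=3); scc=(scc[0]=2,scc[1]=4,scc[2]=4,scc[3]=0,scc[4]=6,scc[5]=5,scc[6]=1,scc[7]=3,scc[8]=4)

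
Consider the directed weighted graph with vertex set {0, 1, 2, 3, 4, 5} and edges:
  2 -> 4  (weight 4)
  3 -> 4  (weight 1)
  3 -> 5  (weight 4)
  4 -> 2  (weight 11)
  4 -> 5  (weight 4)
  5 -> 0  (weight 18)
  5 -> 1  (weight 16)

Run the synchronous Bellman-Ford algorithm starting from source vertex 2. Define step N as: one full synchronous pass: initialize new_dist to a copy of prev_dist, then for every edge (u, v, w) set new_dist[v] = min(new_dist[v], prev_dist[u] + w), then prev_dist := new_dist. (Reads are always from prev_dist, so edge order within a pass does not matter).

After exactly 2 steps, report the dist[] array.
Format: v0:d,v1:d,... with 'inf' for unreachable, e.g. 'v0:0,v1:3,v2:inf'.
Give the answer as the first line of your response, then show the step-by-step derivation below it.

v0:inf,v1:inf,v2:0,v3:inf,v4:4,v5:8

step 1: dist = v0:inf,v1:inf,v2:0,v3:inf,v4:4,v5:inf
step 2: dist = v0:inf,v1:inf,v2:0,v3:inf,v4:4,v5:8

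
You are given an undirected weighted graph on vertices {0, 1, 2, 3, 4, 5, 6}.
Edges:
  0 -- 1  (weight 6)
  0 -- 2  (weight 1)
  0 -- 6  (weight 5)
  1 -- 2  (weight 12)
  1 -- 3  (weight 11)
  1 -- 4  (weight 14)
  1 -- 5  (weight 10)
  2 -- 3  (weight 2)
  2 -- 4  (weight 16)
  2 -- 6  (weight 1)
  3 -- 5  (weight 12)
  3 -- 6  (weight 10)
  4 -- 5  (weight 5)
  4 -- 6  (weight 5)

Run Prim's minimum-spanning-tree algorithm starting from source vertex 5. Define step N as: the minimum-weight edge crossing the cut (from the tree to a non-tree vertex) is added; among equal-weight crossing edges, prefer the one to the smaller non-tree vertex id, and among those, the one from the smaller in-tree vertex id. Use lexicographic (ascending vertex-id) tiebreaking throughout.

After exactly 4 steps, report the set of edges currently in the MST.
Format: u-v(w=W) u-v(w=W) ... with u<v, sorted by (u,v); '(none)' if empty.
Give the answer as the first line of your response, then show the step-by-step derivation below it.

0-2(w=1) 2-6(w=1) 4-5(w=5) 4-6(w=5)

step 1: add edge 4-5 (w=5); MST = {4-5(w=5)}
step 2: add edge 4-6 (w=5); MST = {4-5(w=5) 4-6(w=5)}
step 3: add edge 2-6 (w=1); MST = {2-6(w=1) 4-5(w=5) 4-6(w=5)}
step 4: add edge 0-2 (w=1); MST = {0-2(w=1) 2-6(w=1) 4-5(w=5) 4-6(w=5)}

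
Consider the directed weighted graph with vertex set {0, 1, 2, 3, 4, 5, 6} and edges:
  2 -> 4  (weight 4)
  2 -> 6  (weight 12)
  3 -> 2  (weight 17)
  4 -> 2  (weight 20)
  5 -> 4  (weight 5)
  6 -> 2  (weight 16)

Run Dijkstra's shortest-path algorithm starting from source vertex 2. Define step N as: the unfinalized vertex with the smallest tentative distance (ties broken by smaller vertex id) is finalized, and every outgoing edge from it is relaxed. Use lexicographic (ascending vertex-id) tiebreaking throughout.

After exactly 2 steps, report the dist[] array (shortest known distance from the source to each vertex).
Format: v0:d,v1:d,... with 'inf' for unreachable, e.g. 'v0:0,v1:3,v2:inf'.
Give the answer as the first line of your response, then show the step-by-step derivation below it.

v0:inf,v1:inf,v2:0,v3:inf,v4:4,v5:inf,v6:12

step 1: dist = v0:inf,v1:inf,v2:0,v3:inf,v4:4,v5:inf,v6:12
step 2: dist = v0:inf,v1:inf,v2:0,v3:inf,v4:4,v5:inf,v6:12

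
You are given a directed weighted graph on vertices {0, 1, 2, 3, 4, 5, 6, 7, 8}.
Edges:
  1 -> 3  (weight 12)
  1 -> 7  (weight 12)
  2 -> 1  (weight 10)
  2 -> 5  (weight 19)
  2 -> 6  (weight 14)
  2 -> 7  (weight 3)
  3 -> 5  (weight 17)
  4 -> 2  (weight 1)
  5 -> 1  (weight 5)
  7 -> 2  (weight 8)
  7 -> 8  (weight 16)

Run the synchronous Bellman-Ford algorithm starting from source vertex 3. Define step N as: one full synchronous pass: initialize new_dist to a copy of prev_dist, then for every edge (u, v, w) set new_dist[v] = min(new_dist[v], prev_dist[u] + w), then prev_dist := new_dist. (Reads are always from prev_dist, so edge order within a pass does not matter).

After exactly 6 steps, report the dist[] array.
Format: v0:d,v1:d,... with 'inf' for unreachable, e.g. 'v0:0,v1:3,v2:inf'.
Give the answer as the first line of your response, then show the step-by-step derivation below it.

v0:inf,v1:22,v2:42,v3:0,v4:inf,v5:17,v6:56,v7:34,v8:50

step 1: dist = v0:inf,v1:inf,v2:inf,v3:0,v4:inf,v5:17,v6:inf,v7:inf,v8:inf
step 2: dist = v0:inf,v1:22,v2:inf,v3:0,v4:inf,v5:17,v6:inf,v7:inf,v8:inf
step 3: dist = v0:inf,v1:22,v2:inf,v3:0,v4:inf,v5:17,v6:inf,v7:34,v8:inf
step 4: dist = v0:inf,v1:22,v2:42,v3:0,v4:inf,v5:17,v6:inf,v7:34,v8:50
step 5: dist = v0:inf,v1:22,v2:42,v3:0,v4:inf,v5:17,v6:56,v7:34,v8:50
step 6: dist = v0:inf,v1:22,v2:42,v3:0,v4:inf,v5:17,v6:56,v7:34,v8:50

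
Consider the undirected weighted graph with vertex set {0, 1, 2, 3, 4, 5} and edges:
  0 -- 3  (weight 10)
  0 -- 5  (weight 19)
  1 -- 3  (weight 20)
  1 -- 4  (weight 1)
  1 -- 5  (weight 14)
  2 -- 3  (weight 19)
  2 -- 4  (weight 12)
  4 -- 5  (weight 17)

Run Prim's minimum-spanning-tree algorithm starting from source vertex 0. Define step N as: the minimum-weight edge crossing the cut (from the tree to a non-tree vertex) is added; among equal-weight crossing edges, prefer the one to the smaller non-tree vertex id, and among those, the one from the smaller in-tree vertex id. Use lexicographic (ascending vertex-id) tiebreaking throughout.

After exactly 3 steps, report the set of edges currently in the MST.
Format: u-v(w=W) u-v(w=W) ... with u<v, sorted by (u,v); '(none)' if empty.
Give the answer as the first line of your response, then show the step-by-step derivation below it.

0-3(w=10) 2-3(w=19) 2-4(w=12)

step 1: add edge 0-3 (w=10); MST = {0-3(w=10)}
step 2: add edge 2-3 (w=19); MST = {0-3(w=10) 2-3(w=19)}
step 3: add edge 2-4 (w=12); MST = {0-3(w=10) 2-3(w=19) 2-4(w=12)}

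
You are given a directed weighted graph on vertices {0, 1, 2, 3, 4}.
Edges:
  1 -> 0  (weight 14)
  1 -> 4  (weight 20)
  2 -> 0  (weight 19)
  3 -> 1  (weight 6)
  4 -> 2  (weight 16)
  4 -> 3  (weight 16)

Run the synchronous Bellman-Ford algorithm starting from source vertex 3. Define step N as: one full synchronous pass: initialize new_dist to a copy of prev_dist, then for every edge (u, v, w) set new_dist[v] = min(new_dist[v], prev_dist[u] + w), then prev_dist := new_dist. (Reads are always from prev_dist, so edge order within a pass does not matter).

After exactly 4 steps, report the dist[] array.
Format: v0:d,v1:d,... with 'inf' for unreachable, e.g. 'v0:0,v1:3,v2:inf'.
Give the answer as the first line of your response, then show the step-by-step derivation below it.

v0:20,v1:6,v2:42,v3:0,v4:26

step 1: dist = v0:inf,v1:6,v2:inf,v3:0,v4:inf
step 2: dist = v0:20,v1:6,v2:inf,v3:0,v4:26
step 3: dist = v0:20,v1:6,v2:42,v3:0,v4:26
step 4: dist = v0:20,v1:6,v2:42,v3:0,v4:26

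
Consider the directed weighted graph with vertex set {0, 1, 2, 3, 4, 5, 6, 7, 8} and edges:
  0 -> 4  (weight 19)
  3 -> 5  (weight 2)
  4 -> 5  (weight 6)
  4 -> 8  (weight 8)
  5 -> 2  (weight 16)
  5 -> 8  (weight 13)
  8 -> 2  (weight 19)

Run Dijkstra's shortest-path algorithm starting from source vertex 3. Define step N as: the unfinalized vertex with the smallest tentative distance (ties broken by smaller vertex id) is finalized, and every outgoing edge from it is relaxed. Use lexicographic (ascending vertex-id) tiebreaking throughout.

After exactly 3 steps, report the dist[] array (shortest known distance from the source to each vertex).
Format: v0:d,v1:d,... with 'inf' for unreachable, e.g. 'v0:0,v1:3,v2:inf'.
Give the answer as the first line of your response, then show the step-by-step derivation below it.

v0:inf,v1:inf,v2:18,v3:0,v4:inf,v5:2,v6:inf,v7:inf,v8:15

step 1: dist = v0:inf,v1:inf,v2:inf,v3:0,v4:inf,v5:2,v6:inf,v7:inf,v8:inf
step 2: dist = v0:inf,v1:inf,v2:18,v3:0,v4:inf,v5:2,v6:inf,v7:inf,v8:15
step 3: dist = v0:inf,v1:inf,v2:18,v3:0,v4:inf,v5:2,v6:inf,v7:inf,v8:15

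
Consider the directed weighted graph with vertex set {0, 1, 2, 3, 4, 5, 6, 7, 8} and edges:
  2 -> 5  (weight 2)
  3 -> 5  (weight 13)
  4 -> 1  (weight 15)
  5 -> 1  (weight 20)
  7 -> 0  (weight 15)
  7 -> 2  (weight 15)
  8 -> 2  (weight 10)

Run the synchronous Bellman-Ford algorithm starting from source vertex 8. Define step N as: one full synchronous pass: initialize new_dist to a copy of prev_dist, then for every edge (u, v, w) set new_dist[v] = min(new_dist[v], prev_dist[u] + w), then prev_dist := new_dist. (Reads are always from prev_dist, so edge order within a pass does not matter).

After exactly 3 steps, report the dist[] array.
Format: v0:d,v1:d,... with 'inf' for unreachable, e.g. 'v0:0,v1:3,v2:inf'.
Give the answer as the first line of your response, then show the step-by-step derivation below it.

v0:inf,v1:32,v2:10,v3:inf,v4:inf,v5:12,v6:inf,v7:inf,v8:0

step 1: dist = v0:inf,v1:inf,v2:10,v3:inf,v4:inf,v5:inf,v6:inf,v7:inf,v8:0
step 2: dist = v0:inf,v1:inf,v2:10,v3:inf,v4:inf,v5:12,v6:inf,v7:inf,v8:0
step 3: dist = v0:inf,v1:32,v2:10,v3:inf,v4:inf,v5:12,v6:inf,v7:inf,v8:0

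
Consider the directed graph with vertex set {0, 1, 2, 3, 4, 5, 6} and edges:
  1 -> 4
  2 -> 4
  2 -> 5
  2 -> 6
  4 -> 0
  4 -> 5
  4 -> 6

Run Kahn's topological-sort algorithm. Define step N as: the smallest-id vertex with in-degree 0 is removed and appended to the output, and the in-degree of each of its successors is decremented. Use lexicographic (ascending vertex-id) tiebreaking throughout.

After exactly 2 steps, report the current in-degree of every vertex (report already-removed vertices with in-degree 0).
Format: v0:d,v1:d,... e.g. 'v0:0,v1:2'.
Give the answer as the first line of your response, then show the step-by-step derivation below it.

v0:1,v1:0,v2:0,v3:0,v4:0,v5:1,v6:1

step 1: output 1; order=[1]; indeg=(1,0,0,0,1,2,2)
step 2: output 2; order=[1,2]; indeg=(1,0,0,0,0,1,1)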